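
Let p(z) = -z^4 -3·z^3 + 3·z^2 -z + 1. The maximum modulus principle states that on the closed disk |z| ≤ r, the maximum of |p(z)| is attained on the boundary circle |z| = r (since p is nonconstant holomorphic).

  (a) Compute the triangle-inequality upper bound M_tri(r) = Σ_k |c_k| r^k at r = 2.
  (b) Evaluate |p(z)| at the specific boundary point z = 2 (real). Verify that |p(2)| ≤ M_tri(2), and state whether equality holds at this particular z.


Coefficients: c_0 = 1, c_1 = -1, c_2 = 3, c_3 = -3, c_4 = -1. Radius r = 2.
Part (a). Triangle bound: M_tri(r) = Σ_k |c_k| r^k
  = |1|·2^0 + |-1|·2^1 + |3|·2^2 + |-3|·2^3 + |-1|·2^4
  = 1 + 2 + 12 + 24 + 16 = 55.
This bounds M(r) := max_{|z|=r} |p(z)| from above; equality holds iff all terms c_k z^k can be made to align in phase at a single z on |z|=r.
Part (b). At z = 2 (real, on the circle |z| = r):
  p(2) = (1)·2^0 + (-1)·2^1 + (3)·2^2 + (-3)·2^3 + (-1)·2^4 = -29.
  |p(2)| = 29.
Check: |p(2)| = 29 ≤ 55 = M_tri(2). ✓ Equality does not hold at z = 2 (the coefficients have mixed signs, so the terms do not all align in phase there).

M_tri(2) = 55; |p(2)| = 29; equality at z=2: no.


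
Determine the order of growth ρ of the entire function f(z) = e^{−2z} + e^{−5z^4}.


Each summand is entire of order 1 and 4 respectively (as in the single-exponential case). The order of a sum is at most the max of the orders, so ρ ≤ 4. For the lower bound: on |z|=r choose arg z so that -5z^4 is real positive; then |e^{-5z^4}| = e^{5r^4} while |e^{-2z}| ≤ e^{2r^1} = o(e^{5r^4}). So |f| ≥ e^{5r^4}(1 − o(1)) and ρ ≥ 4. Hence ρ = max(1, 4) = 4.
Therefore ρ = 4.

Order ρ = 4.


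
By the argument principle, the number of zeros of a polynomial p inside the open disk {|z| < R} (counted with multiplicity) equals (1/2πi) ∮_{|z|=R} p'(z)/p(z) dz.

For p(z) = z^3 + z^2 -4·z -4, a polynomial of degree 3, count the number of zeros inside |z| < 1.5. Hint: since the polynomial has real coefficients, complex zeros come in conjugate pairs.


The zeros of p are: 2, -2, -1.
Their magnitudes are: 2, 2, 1.
Zeros with |z| < R = 1.5: -1.
Count = 1.
By the argument principle, (1/2πi) ∮_{|z|=R} p'(z)/p(z) dz equals exactly this count.

Number of zeros inside |z| < 1.5: 1.


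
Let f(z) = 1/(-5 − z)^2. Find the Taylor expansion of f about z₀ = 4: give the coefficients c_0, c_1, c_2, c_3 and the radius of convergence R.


Let w = z − z₀, so z = z₀ + w.
Then -5 − z = -5 − (z₀ + w) = (-5 − z₀) − w = -9 − w.
f(z) = 1/(-9 − w)^2 = (1/(-9)^2) · (1 − w/(-9))^{−2}.
By the binomial series (1−u)^{−2} = Σ_{n≥0} C(n+1, 1) u^n for |u|<1, with u = w/(-9):
  c_n = C(n+1, 1) / (-9)^(n+2).
  c_0 = 1/(-9)^2 = 1/81.
  c_1 = 2/(-9)^3 = -2/729.
  c_2 = 3/(-9)^4 = 1/2187.
  c_3 = 4/(-9)^5 = -4/59049.
The series is valid for |w/d| < 1, i.e. |z − z₀| < |d|.
Radius of convergence: R = |-5 − z₀| = |-9| = 9 (distance from z₀ to the singularity z = -5).

c_0 = 1/81, c_1 = -2/729, c_2 = 1/2187, c_3 = -4/59049; R = 9.


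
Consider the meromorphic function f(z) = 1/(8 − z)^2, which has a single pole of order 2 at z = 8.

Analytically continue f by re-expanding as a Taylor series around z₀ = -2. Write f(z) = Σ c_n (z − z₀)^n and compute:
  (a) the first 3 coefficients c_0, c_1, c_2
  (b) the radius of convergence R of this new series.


Let w = z − z₀, so z = z₀ + w.
Then 8 − z = 8 − (z₀ + w) = (8 − z₀) − w = 10 − w.
f(z) = 1/(10 − w)^2 = (1/(10)^2) · (1 − w/(10))^{−2}.
By the binomial series (1−u)^{−2} = Σ_{n≥0} C(n+1, 1) u^n for |u|<1, with u = w/(10):
  c_n = C(n+1, 1) / (10)^(n+2).
  c_0 = 1/(10)^2 = 1/100.
  c_1 = 2/(10)^3 = 1/500.
  c_2 = 3/(10)^4 = 3/10000.
The series is valid for |w/d| < 1, i.e. |z − z₀| < |d|.
Radius of convergence: R = |8 − z₀| = |10| = 10 (distance from z₀ to the singularity z = 8).

c_0 = 1/100, c_1 = 1/500, c_2 = 3/10000; R = 10.


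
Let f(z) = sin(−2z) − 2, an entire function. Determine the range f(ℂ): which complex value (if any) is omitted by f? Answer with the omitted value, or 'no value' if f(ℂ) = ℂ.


Little Picard bounds the complement of f(ℂ) to at most one point.
sin is entire and surjective onto ℂ: for every w ∈ ℂ, sin(ζ) = w has a solution ζ ∈ ℂ (e.g., via the complex inverse arcsin). With ζ = −2z this gives z = ζ/(-2). Then 1·sin(−2z) takes every value in 1·ℂ = ℂ, and adding -2 is a bijection of ℂ. So f is surjective and omits no value. (Note: only on the real line is sin bounded by [−1, 1].)

Omitted value: no value.


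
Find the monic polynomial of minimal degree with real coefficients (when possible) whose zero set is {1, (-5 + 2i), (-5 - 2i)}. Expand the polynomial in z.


The polynomial is p(z) = ∏_{α ∈ S} (z − α), where S = {1, (-5 + 2i), (-5 - 2i)}.
Expanding the product yields: p(z) = z^3 + 9·z^2 + 19·z -29.
Note conjugate pairs combine to real quadratics: (z − (-5+2i))(z − (-5−2i)) = z² + 10z + 29.
The resulting polynomial has degree 3 and real coefficients as required.

p(z) = z^3 + 9·z^2 + 19·z -29.


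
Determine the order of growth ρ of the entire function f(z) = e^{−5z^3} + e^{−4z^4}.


Each summand is entire of order 3 and 4 respectively (as in the single-exponential case). The order of a sum is at most the max of the orders, so ρ ≤ 4. For the lower bound: on |z|=r choose arg z so that -4z^4 is real positive; then |e^{-4z^4}| = e^{4r^4} while |e^{-5z^3}| ≤ e^{5r^3} = o(e^{4r^4}). So |f| ≥ e^{4r^4}(1 − o(1)) and ρ ≥ 4. Hence ρ = max(3, 4) = 4.
Therefore ρ = 4.

Order ρ = 4.


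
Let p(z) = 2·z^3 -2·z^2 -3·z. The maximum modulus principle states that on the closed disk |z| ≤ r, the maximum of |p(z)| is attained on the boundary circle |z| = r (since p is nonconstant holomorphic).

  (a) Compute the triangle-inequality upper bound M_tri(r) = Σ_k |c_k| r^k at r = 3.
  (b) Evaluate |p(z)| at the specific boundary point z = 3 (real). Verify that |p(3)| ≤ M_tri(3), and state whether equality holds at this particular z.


Coefficients: c_0 = 0, c_1 = -3, c_2 = -2, c_3 = 2. Radius r = 3.
Part (a). Triangle bound: M_tri(r) = Σ_k |c_k| r^k
  = |0|·3^0 + |-3|·3^1 + |-2|·3^2 + |2|·3^3
  = 0 + 9 + 18 + 54 = 81.
This bounds M(r) := max_{|z|=r} |p(z)| from above; equality holds iff all terms c_k z^k can be made to align in phase at a single z on |z|=r.
Part (b). At z = 3 (real, on the circle |z| = r):
  p(3) = (0)·3^0 + (-3)·3^1 + (-2)·3^2 + (2)·3^3 = 27.
  |p(3)| = 27.
Check: |p(3)| = 27 ≤ 81 = M_tri(3). ✓ Equality does not hold at z = 3 (the coefficients have mixed signs, so the terms do not all align in phase there).

M_tri(3) = 81; |p(3)| = 27; equality at z=3: no.


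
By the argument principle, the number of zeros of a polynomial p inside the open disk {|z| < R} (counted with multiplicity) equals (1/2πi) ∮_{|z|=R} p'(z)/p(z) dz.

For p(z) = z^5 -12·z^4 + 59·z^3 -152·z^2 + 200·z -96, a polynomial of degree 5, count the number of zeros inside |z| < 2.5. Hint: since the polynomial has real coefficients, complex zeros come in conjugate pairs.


The zeros of p are: (2 + 2i), (2 - 2i), 3, 1, 4.
Their magnitudes are: 2.828, 2.828, 3, 1, 4.
Zeros with |z| < R = 2.5: 1.
Count = 1.
By the argument principle, (1/2πi) ∮_{|z|=R} p'(z)/p(z) dz equals exactly this count.

Number of zeros inside |z| < 2.5: 1.


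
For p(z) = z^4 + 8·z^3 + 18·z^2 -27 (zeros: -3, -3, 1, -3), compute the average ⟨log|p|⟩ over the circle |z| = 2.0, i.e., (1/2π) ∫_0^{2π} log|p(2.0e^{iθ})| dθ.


Zeros: -3, -3, -3, 1; r = 2.0.
Inside |z| < r: 1. Outside (|z| ≥ r): -3, -3, -3.
p(0) = -27, so log|p(0)| = log(27) = 3.2958.
Apply Jensen: I(r) = log|p(0)| + Σ_k log(r/|z_k|), summed over zeros inside |z| < r.
  log(r/|z_k|) for z_k = 1: log(2.0/1) = 0.6931
  Outside zeros (-3, -3, -3) contribute nothing to the Jensen sum.
Sum over inside zeros: 0.6931.
I(r) = log|p(0)| + (inside sum) = 3.2958 + 0.6931 = 3.9890.
Note: since some zeros are outside |z| ≤ r, the simplified n·log(r) form does NOT apply — only the inside zeros contribute.

I(r) ≈ 3.9890.


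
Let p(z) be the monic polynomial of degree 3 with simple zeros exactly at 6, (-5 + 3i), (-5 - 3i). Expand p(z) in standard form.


The polynomial is p(z) = ∏_{α ∈ S} (z − α), where S = {6, (-5 + 3i), (-5 - 3i)}.
Expanding the product yields: p(z) = z^3 + 4·z^2 -26·z -204.
Note conjugate pairs combine to real quadratics: (z − (-5+3i))(z − (-5−3i)) = z² + 10z + 34.
The resulting polynomial has degree 3 and real coefficients as required.

p(z) = z^3 + 4·z^2 -26·z -204.


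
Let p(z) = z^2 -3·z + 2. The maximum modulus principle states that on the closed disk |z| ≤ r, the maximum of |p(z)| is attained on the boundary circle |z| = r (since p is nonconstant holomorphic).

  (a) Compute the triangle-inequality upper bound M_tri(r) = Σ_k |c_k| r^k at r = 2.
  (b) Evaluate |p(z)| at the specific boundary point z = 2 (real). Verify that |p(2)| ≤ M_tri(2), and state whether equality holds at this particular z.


Coefficients: c_0 = 2, c_1 = -3, c_2 = 1. Radius r = 2.
Part (a). Triangle bound: M_tri(r) = Σ_k |c_k| r^k
  = |2|·2^0 + |-3|·2^1 + |1|·2^2
  = 2 + 6 + 4 = 12.
This bounds M(r) := max_{|z|=r} |p(z)| from above; equality holds iff all terms c_k z^k can be made to align in phase at a single z on |z|=r.
Part (b). At z = 2 (real, on the circle |z| = r):
  p(2) = (2)·2^0 + (-3)·2^1 + (1)·2^2 = 0.
  |p(2)| = 0.
Check: |p(2)| = 0 ≤ 12 = M_tri(2). ✓ Equality does not hold at z = 2 (the coefficients have mixed signs, so the terms do not all align in phase there).

M_tri(2) = 12; |p(2)| = 0; equality at z=2: no.


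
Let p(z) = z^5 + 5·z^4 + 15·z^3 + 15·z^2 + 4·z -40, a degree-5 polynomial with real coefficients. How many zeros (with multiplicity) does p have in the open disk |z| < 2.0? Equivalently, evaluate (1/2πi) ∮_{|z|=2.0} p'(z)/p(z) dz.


The zeros of p are: (-2 + 2i), (-2 - 2i), 1, (-1 + 2i), (-1 - 2i).
Their magnitudes are: 2.828, 2.828, 1, 2.236, 2.236.
Zeros with |z| < R = 2.0: 1.
Count = 1.
By the argument principle, (1/2πi) ∮_{|z|=R} p'(z)/p(z) dz equals exactly this count.

Number of zeros inside |z| < 2.0: 1.


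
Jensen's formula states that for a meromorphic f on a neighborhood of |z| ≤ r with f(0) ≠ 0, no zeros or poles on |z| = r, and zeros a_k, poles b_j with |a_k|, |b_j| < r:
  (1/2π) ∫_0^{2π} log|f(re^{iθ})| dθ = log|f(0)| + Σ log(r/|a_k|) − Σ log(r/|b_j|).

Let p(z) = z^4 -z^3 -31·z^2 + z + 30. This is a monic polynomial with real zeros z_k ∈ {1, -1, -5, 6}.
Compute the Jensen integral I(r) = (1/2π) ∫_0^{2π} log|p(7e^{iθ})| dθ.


Zeros: -5, -1, 1, 6; r = 7.
Inside |z| < r: -5, -1, 1, 6. Outside (|z| ≥ r): ∅.
p(0) = 30, so log|p(0)| = log(30) = 3.4012.
Apply Jensen: I(r) = log|p(0)| + Σ_k log(r/|z_k|), summed over zeros inside |z| < r.
  log(r/|z_k|) for z_k = 1: log(7/1) = 1.9459
  log(r/|z_k|) for z_k = -1: log(7/1) = 1.9459
  log(r/|z_k|) for z_k = -5: log(7/5) = 0.3365
  log(r/|z_k|) for z_k = 6: log(7/6) = 0.1542
Sum over inside zeros: 4.3824.
I(r) = log|p(0)| + (inside sum) = 3.4012 + 4.3824 = 7.7836.
Closed form (all zeros inside, monic): I(r) = n·log(r) = 4·log(7) = 7.7836. ✓

I(r) ≈ 7.7836.


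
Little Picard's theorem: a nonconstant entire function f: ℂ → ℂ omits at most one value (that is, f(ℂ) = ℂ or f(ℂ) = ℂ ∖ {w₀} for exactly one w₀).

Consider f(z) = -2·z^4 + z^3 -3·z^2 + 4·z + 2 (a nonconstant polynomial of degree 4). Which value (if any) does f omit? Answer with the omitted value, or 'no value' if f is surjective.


Little Picard bounds the complement of f(ℂ) to at most one point.
For every w ∈ ℂ, the equation p(z) − w = 0 is a nonconstant polynomial in z and hence has at least one root by the fundamental theorem of algebra. So p is surjective onto ℂ, omitting no value.

Omitted value: no value.


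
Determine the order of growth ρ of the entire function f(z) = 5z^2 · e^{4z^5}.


M(r) = max_{|z|=r} |5|·|z|^2·|e^{4z^5}| = 5·r^2 · e^{4r^5} (the factors attain their maxima compatibly on |z|=r). Then log M(r) = log 5 + 2·log r + 4r^5, dominated by the last term, so log log M(r) ~ 5·log r. The polynomial factor 5z^2 contributes only a log r term and does not affect the order. ρ = 5.
Therefore ρ = 5.

Order ρ = 5.


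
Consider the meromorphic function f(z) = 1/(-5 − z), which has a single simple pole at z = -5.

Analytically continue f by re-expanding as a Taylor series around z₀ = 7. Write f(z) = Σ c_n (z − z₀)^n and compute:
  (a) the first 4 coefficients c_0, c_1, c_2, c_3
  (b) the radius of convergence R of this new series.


Let w = z − z₀, so z = z₀ + w.
Then -5 − z = -5 − (z₀ + w) = (-5 − z₀) − w = -12 − w.
f(z) = 1/(-12 − w) = (1/(-12)) · 1/(1 − w/(-12)) = Σ_{n≥0} w^n / (-12)^(n+1).
So c_n = 1/(-12)^(n+1):
  c_0 = 1/(-12)^1 = -1/12.
  c_1 = 1/(-12)^2 = 1/144.
  c_2 = 1/(-12)^3 = -1/1728.
  c_3 = 1/(-12)^4 = 1/20736.
The series is valid for |w/d| < 1, i.e. |z − z₀| < |d|.
Radius of convergence: R = |-5 − z₀| = |-12| = 12 (distance from z₀ to the singularity z = -5).

c_0 = -1/12, c_1 = 1/144, c_2 = -1/1728, c_3 = 1/20736; R = 12.


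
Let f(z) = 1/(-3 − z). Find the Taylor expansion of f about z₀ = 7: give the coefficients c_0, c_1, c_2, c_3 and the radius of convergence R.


Let w = z − z₀, so z = z₀ + w.
Then -3 − z = -3 − (z₀ + w) = (-3 − z₀) − w = -10 − w.
f(z) = 1/(-10 − w) = (1/(-10)) · 1/(1 − w/(-10)) = Σ_{n≥0} w^n / (-10)^(n+1).
So c_n = 1/(-10)^(n+1):
  c_0 = 1/(-10)^1 = -1/10.
  c_1 = 1/(-10)^2 = 1/100.
  c_2 = 1/(-10)^3 = -1/1000.
  c_3 = 1/(-10)^4 = 1/10000.
The series is valid for |w/d| < 1, i.e. |z − z₀| < |d|.
Radius of convergence: R = |-3 − z₀| = |-10| = 10 (distance from z₀ to the singularity z = -3).

c_0 = -1/10, c_1 = 1/100, c_2 = -1/1000, c_3 = 1/10000; R = 10.


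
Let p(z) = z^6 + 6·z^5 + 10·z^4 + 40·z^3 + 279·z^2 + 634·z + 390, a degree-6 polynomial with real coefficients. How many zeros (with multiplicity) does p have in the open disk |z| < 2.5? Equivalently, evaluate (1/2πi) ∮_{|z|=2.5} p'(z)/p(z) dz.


The zeros of p are: -3, -1, (-3 + 1i), (-3 - 1i), (2 + 3i), (2 - 3i).
Their magnitudes are: 3, 1, 3.162, 3.162, 3.606, 3.606.
Zeros with |z| < R = 2.5: -1.
Count = 1.
By the argument principle, (1/2πi) ∮_{|z|=R} p'(z)/p(z) dz equals exactly this count.

Number of zeros inside |z| < 2.5: 1.


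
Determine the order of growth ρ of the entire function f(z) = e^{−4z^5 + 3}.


|e^{−4z^5 + 3}| = e^{Re(-4·z^5) + 3} ≤ e^{4|z|^5 + 3} = e^{4r^5 + 3} on |z| = r, so ρ ≤ 5. Choosing z on |z|=r so that -4·z^5 is real positive (always possible by picking arg z appropriately) gives |f(z)| = e^{4r^5 + 3}, matching the bound. The additive constant 3 does not affect log log M(r) ~ 5·log r. Hence ρ = 5.
Therefore ρ = 5.

Order ρ = 5.


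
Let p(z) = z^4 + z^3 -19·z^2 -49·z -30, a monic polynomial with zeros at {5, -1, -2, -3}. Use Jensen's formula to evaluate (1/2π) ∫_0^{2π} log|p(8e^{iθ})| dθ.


Zeros: -3, -2, -1, 5; r = 8.
Inside |z| < r: -3, -2, -1, 5. Outside (|z| ≥ r): ∅.
p(0) = -30, so log|p(0)| = log(30) = 3.4012.
Apply Jensen: I(r) = log|p(0)| + Σ_k log(r/|z_k|), summed over zeros inside |z| < r.
  log(r/|z_k|) for z_k = 5: log(8/5) = 0.4700
  log(r/|z_k|) for z_k = -1: log(8/1) = 2.0794
  log(r/|z_k|) for z_k = -2: log(8/2) = 1.3863
  log(r/|z_k|) for z_k = -3: log(8/3) = 0.9808
Sum over inside zeros: 4.9166.
I(r) = log|p(0)| + (inside sum) = 3.4012 + 4.9166 = 8.3178.
Closed form (all zeros inside, monic): I(r) = n·log(r) = 4·log(8) = 8.3178. ✓

I(r) ≈ 8.3178.


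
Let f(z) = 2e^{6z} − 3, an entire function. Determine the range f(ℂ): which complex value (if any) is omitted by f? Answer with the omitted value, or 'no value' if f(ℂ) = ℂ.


Little Picard bounds the complement of f(ℂ) to at most one point.
e^{6z} is never zero on ℂ, so 2·e^{6z} takes every value in ℂ ∖ {0}. Adding -3 shifts the range to ℂ ∖ {-3}. Thus f omits exactly the value -3.

Omitted value: -3.


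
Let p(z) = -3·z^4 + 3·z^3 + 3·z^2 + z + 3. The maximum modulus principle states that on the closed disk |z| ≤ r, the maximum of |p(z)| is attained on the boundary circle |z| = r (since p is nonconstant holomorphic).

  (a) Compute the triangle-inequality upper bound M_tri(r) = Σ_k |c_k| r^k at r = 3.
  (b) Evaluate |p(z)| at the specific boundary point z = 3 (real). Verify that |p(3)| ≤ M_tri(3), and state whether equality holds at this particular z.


Coefficients: c_0 = 3, c_1 = 1, c_2 = 3, c_3 = 3, c_4 = -3. Radius r = 3.
Part (a). Triangle bound: M_tri(r) = Σ_k |c_k| r^k
  = |3|·3^0 + |1|·3^1 + |3|·3^2 + |3|·3^3 + |-3|·3^4
  = 3 + 3 + 27 + 81 + 243 = 357.
This bounds M(r) := max_{|z|=r} |p(z)| from above; equality holds iff all terms c_k z^k can be made to align in phase at a single z on |z|=r.
Part (b). At z = 3 (real, on the circle |z| = r):
  p(3) = (3)·3^0 + (1)·3^1 + (3)·3^2 + (3)·3^3 + (-3)·3^4 = -129.
  |p(3)| = 129.
Check: |p(3)| = 129 ≤ 357 = M_tri(3). ✓ Equality does not hold at z = 3 (the coefficients have mixed signs, so the terms do not all align in phase there).

M_tri(3) = 357; |p(3)| = 129; equality at z=3: no.


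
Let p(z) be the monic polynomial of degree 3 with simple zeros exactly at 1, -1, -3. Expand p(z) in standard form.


The polynomial is p(z) = ∏_{α ∈ S} (z − α), where S = {1, -1, -3}.
Expanding the product yields: p(z) = z^3 + 3·z^2 -z -3.
The resulting polynomial has degree 3 and real coefficients as required.

p(z) = z^3 + 3·z^2 -z -3.


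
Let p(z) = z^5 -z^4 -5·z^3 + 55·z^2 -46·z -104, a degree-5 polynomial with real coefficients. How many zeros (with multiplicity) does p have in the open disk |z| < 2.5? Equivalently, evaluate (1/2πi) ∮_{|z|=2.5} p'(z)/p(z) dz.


The zeros of p are: 2, -1, (2 + 3i), (2 - 3i), -4.
Their magnitudes are: 2, 1, 3.606, 3.606, 4.
Zeros with |z| < R = 2.5: 2, -1.
Count = 2.
By the argument principle, (1/2πi) ∮_{|z|=R} p'(z)/p(z) dz equals exactly this count.

Number of zeros inside |z| < 2.5: 2.


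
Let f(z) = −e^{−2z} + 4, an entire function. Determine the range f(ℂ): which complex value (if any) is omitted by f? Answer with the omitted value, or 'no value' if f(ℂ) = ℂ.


Little Picard bounds the complement of f(ℂ) to at most one point.
e^{−2z} is never zero on ℂ, so -1·e^{−2z} takes every value in ℂ ∖ {0}. Adding 4 shifts the range to ℂ ∖ {4}. Thus f omits exactly the value 4.

Omitted value: 4.


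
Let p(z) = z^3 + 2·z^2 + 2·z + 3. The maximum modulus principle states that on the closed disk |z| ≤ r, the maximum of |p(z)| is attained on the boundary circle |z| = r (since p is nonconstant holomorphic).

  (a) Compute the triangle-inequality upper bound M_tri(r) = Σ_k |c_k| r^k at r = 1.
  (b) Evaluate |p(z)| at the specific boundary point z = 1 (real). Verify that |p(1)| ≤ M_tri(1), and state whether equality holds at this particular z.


Coefficients: c_0 = 3, c_1 = 2, c_2 = 2, c_3 = 1. Radius r = 1.
Part (a). Triangle bound: M_tri(r) = Σ_k |c_k| r^k
  = |3|·1^0 + |2|·1^1 + |2|·1^2 + |1|·1^3
  = 3 + 2 + 2 + 1 = 8.
This bounds M(r) := max_{|z|=r} |p(z)| from above; equality holds iff all terms c_k z^k can be made to align in phase at a single z on |z|=r.
Part (b). At z = 1 (real, on the circle |z| = r):
  p(1) = (3)·1^0 + (2)·1^1 + (2)·1^2 + (1)·1^3 = 8.
  |p(1)| = 8.
Since all nonzero coefficients share the same sign, |p(1)| = 8 = M_tri(1); the triangle bound is attained at z = 1, so in fact M(r) = 8.

M_tri(1) = 8; |p(1)| = 8; equality at z=1: yes.


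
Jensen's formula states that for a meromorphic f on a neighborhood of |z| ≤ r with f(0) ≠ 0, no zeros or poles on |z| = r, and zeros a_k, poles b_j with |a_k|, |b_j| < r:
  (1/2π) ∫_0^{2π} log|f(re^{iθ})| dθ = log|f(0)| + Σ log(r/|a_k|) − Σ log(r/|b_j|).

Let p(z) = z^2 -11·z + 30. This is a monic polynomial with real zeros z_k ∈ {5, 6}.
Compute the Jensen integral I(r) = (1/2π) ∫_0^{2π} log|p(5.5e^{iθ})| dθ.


Zeros: 5, 6; r = 5.5.
Inside |z| < r: 5. Outside (|z| ≥ r): 6.
p(0) = 30, so log|p(0)| = log(30) = 3.4012.
Apply Jensen: I(r) = log|p(0)| + Σ_k log(r/|z_k|), summed over zeros inside |z| < r.
  log(r/|z_k|) for z_k = 5: log(5.5/5) = 0.0953
  Outside zeros (6) contribute nothing to the Jensen sum.
Sum over inside zeros: 0.0953.
I(r) = log|p(0)| + (inside sum) = 3.4012 + 0.0953 = 3.4965.
Note: since some zeros are outside |z| ≤ r, the simplified n·log(r) form does NOT apply — only the inside zeros contribute.

I(r) ≈ 3.4965.


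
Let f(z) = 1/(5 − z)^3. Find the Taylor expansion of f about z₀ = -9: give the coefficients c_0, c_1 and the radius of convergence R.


Let w = z − z₀, so z = z₀ + w.
Then 5 − z = 5 − (z₀ + w) = (5 − z₀) − w = 14 − w.
f(z) = 1/(14 − w)^3 = (1/(14)^3) · (1 − w/(14))^{−3}.
By the binomial series (1−u)^{−3} = Σ_{n≥0} C(n+2, 2) u^n for |u|<1, with u = w/(14):
  c_n = C(n+2, 2) / (14)^(n+3).
  c_0 = 1/(14)^3 = 1/2744.
  c_1 = 3/(14)^4 = 3/38416.
The series is valid for |w/d| < 1, i.e. |z − z₀| < |d|.
Radius of convergence: R = |5 − z₀| = |14| = 14 (distance from z₀ to the singularity z = 5).

c_0 = 1/2744, c_1 = 3/38416; R = 14.


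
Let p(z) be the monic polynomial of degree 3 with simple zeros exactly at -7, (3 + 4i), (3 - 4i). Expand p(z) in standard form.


The polynomial is p(z) = ∏_{α ∈ S} (z − α), where S = {-7, (3 + 4i), (3 - 4i)}.
Expanding the product yields: p(z) = z^3 + z^2 -17·z + 175.
Note conjugate pairs combine to real quadratics: (z − (3+4i))(z − (3−4i)) = z² − 6z + 25.
The resulting polynomial has degree 3 and real coefficients as required.

p(z) = z^3 + z^2 -17·z + 175.


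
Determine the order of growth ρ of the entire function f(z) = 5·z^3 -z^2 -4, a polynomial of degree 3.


|f(z)| ≤ Σ|c_k|·r^k = O(r^3) as r → ∞. Polynomial growth is O(e^{r^ε}) for every ε > 0 (since r^3/e^{r^ε} → 0), so ρ ≤ ε for all ε > 0, i.e. ρ = 0. Every nonconstant polynomial has order 0.
Therefore ρ = 0.

Order ρ = 0.


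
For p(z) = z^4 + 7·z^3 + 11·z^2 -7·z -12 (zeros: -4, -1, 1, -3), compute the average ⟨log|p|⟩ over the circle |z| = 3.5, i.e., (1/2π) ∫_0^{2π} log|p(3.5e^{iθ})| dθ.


Zeros: -4, -3, -1, 1; r = 3.5.
Inside |z| < r: -3, -1, 1. Outside (|z| ≥ r): -4.
p(0) = -12, so log|p(0)| = log(12) = 2.4849.
Apply Jensen: I(r) = log|p(0)| + Σ_k log(r/|z_k|), summed over zeros inside |z| < r.
  log(r/|z_k|) for z_k = -1: log(3.5/1) = 1.2528
  log(r/|z_k|) for z_k = 1: log(3.5/1) = 1.2528
  log(r/|z_k|) for z_k = -3: log(3.5/3) = 0.1542
  Outside zeros (-4) contribute nothing to the Jensen sum.
Sum over inside zeros: 2.6597.
I(r) = log|p(0)| + (inside sum) = 2.4849 + 2.6597 = 5.1446.
Note: since some zeros are outside |z| ≤ r, the simplified n·log(r) form does NOT apply — only the inside zeros contribute.

I(r) ≈ 5.1446.


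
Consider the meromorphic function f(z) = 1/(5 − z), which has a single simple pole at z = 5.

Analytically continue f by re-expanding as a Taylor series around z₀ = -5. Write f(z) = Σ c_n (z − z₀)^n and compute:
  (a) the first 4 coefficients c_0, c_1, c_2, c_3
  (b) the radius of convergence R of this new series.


Let w = z − z₀, so z = z₀ + w.
Then 5 − z = 5 − (z₀ + w) = (5 − z₀) − w = 10 − w.
f(z) = 1/(10 − w) = (1/(10)) · 1/(1 − w/(10)) = Σ_{n≥0} w^n / (10)^(n+1).
So c_n = 1/(10)^(n+1):
  c_0 = 1/(10)^1 = 1/10.
  c_1 = 1/(10)^2 = 1/100.
  c_2 = 1/(10)^3 = 1/1000.
  c_3 = 1/(10)^4 = 1/10000.
The series is valid for |w/d| < 1, i.e. |z − z₀| < |d|.
Radius of convergence: R = |5 − z₀| = |10| = 10 (distance from z₀ to the singularity z = 5).

c_0 = 1/10, c_1 = 1/100, c_2 = 1/1000, c_3 = 1/10000; R = 10.


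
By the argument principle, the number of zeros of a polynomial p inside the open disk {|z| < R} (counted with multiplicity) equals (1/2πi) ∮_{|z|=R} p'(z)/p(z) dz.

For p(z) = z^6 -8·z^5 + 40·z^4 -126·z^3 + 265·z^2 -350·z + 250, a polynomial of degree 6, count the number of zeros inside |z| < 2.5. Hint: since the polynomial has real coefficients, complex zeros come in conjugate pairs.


The zeros of p are: (1 + 2i), (1 - 2i), (1 + 3i), (1 - 3i), (2 + 1i), (2 - 1i).
Their magnitudes are: 2.236, 2.236, 3.162, 3.162, 2.236, 2.236.
Zeros with |z| < R = 2.5: (1 + 2i), (1 - 2i), (2 + 1i), (2 - 1i).
Count = 4.
By the argument principle, (1/2πi) ∮_{|z|=R} p'(z)/p(z) dz equals exactly this count.

Number of zeros inside |z| < 2.5: 4.


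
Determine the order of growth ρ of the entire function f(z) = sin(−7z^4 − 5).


Write sin(w) = (e^{iw} ± e^{−iw})/(2 or 2i), so |sin(w)| ≤ e^{|w|}. With w = −7z^4 − 5, |w| ≤ 7r^4 + 5 on |z|=r, giving M(r) ≤ e^{7r^4 + 5} and ρ ≤ 4. For the lower bound, choose z on |z|=r with -7z^4 purely imaginary of modulus 7r^4; then |sin(−7z^4 − 5)| grows like e^{7r^4}/2, so ρ ≥ 4. Hence ρ = 4.
Therefore ρ = 4.

Order ρ = 4.


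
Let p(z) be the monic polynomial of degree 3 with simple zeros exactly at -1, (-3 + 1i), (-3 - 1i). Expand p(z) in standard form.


The polynomial is p(z) = ∏_{α ∈ S} (z − α), where S = {-1, (-3 + 1i), (-3 - 1i)}.
Expanding the product yields: p(z) = z^3 + 7·z^2 + 16·z + 10.
Note conjugate pairs combine to real quadratics: (z − (-3+1i))(z − (-3−1i)) = z² + 6z + 10.
The resulting polynomial has degree 3 and real coefficients as required.

p(z) = z^3 + 7·z^2 + 16·z + 10.


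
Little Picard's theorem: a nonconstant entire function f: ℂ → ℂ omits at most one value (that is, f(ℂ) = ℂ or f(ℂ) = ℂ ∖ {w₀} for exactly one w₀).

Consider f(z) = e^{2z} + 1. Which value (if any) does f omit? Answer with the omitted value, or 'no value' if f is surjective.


Little Picard bounds the complement of f(ℂ) to at most one point.
e^{2z} is never zero on ℂ, so 1·e^{2z} takes every value in ℂ ∖ {0}. Adding 1 shifts the range to ℂ ∖ {1}. Thus f omits exactly the value 1.

Omitted value: 1.


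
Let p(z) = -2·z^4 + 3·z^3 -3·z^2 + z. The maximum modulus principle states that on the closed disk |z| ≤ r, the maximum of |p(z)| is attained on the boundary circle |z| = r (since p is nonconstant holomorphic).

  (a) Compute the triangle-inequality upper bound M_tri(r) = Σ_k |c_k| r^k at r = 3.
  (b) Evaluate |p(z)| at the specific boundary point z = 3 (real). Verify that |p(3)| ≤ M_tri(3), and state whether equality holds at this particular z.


Coefficients: c_0 = 0, c_1 = 1, c_2 = -3, c_3 = 3, c_4 = -2. Radius r = 3.
Part (a). Triangle bound: M_tri(r) = Σ_k |c_k| r^k
  = |0|·3^0 + |1|·3^1 + |-3|·3^2 + |3|·3^3 + |-2|·3^4
  = 0 + 3 + 27 + 81 + 162 = 273.
This bounds M(r) := max_{|z|=r} |p(z)| from above; equality holds iff all terms c_k z^k can be made to align in phase at a single z on |z|=r.
Part (b). At z = 3 (real, on the circle |z| = r):
  p(3) = (0)·3^0 + (1)·3^1 + (-3)·3^2 + (3)·3^3 + (-2)·3^4 = -105.
  |p(3)| = 105.
Check: |p(3)| = 105 ≤ 273 = M_tri(3). ✓ Equality does not hold at z = 3 (the coefficients have mixed signs, so the terms do not all align in phase there).

M_tri(3) = 273; |p(3)| = 105; equality at z=3: no.


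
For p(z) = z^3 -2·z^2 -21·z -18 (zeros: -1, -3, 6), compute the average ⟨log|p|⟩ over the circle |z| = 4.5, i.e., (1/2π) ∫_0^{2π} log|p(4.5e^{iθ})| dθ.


Zeros: -3, -1, 6; r = 4.5.
Inside |z| < r: -3, -1. Outside (|z| ≥ r): 6.
p(0) = -18, so log|p(0)| = log(18) = 2.8904.
Apply Jensen: I(r) = log|p(0)| + Σ_k log(r/|z_k|), summed over zeros inside |z| < r.
  log(r/|z_k|) for z_k = -1: log(4.5/1) = 1.5041
  log(r/|z_k|) for z_k = -3: log(4.5/3) = 0.4055
  Outside zeros (6) contribute nothing to the Jensen sum.
Sum over inside zeros: 1.9095.
I(r) = log|p(0)| + (inside sum) = 2.8904 + 1.9095 = 4.7999.
Note: since some zeros are outside |z| ≤ r, the simplified n·log(r) form does NOT apply — only the inside zeros contribute.

I(r) ≈ 4.7999.


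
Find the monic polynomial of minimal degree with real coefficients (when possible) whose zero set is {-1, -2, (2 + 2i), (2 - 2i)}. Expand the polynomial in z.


The polynomial is p(z) = ∏_{α ∈ S} (z − α), where S = {-1, -2, (2 + 2i), (2 - 2i)}.
Expanding the product yields: p(z) = z^4 -z^3 -2·z^2 + 16·z + 16.
Note conjugate pairs combine to real quadratics: (z − (2+2i))(z − (2−2i)) = z² − 4z + 8.
The resulting polynomial has degree 4 and real coefficients as required.

p(z) = z^4 -z^3 -2·z^2 + 16·z + 16.


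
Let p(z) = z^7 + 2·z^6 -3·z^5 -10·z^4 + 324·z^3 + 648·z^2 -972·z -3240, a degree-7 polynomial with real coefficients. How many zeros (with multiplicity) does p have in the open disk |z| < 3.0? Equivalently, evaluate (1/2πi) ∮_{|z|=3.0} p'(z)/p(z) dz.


The zeros of p are: 2, (3 + 3i), (3 - 3i), (-2 + 1i), (-2 - 1i), (-3 + 3i), (-3 - 3i).
Their magnitudes are: 2, 4.243, 4.243, 2.236, 2.236, 4.243, 4.243.
Zeros with |z| < R = 3.0: 2, (-2 + 1i), (-2 - 1i).
Count = 3.
By the argument principle, (1/2πi) ∮_{|z|=R} p'(z)/p(z) dz equals exactly this count.

Number of zeros inside |z| < 3.0: 3.


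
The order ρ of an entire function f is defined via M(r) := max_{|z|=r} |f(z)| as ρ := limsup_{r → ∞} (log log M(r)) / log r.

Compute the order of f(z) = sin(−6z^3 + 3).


Write sin(w) = (e^{iw} ± e^{−iw})/(2 or 2i), so |sin(w)| ≤ e^{|w|}. With w = −6z^3 + 3, |w| ≤ 6r^3 + 3 on |z|=r, giving M(r) ≤ e^{6r^3 + 3} and ρ ≤ 3. For the lower bound, choose z on |z|=r with -6z^3 purely imaginary of modulus 6r^3; then |sin(−6z^3 + 3)| grows like e^{6r^3}/2, so ρ ≥ 3. Hence ρ = 3.
Therefore ρ = 3.

Order ρ = 3.


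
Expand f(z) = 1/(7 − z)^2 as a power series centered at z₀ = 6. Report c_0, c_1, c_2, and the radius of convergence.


Let w = z − z₀, so z = z₀ + w.
Then 7 − z = 7 − (z₀ + w) = (7 − z₀) − w = 1 − w.
f(z) = 1/(1 − w)^2 = (1/(1)^2) · (1 − w/(1))^{−2}.
By the binomial series (1−u)^{−2} = Σ_{n≥0} C(n+1, 1) u^n for |u|<1, with u = w/(1):
  c_n = C(n+1, 1) / (1)^(n+2).
  c_0 = 1/(1)^2 = 1.
  c_1 = 2/(1)^3 = 2.
  c_2 = 3/(1)^4 = 3.
The series is valid for |w/d| < 1, i.e. |z − z₀| < |d|.
Radius of convergence: R = |7 − z₀| = |1| = 1 (distance from z₀ to the singularity z = 7).

c_0 = 1, c_1 = 2, c_2 = 3; R = 1.


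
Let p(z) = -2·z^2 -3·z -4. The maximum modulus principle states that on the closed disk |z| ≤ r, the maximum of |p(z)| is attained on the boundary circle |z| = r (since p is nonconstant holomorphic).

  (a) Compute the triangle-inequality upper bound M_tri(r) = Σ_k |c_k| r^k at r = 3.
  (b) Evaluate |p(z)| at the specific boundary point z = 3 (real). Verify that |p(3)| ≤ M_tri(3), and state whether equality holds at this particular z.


Coefficients: c_0 = -4, c_1 = -3, c_2 = -2. Radius r = 3.
Part (a). Triangle bound: M_tri(r) = Σ_k |c_k| r^k
  = |-4|·3^0 + |-3|·3^1 + |-2|·3^2
  = 4 + 9 + 18 = 31.
This bounds M(r) := max_{|z|=r} |p(z)| from above; equality holds iff all terms c_k z^k can be made to align in phase at a single z on |z|=r.
Part (b). At z = 3 (real, on the circle |z| = r):
  p(3) = (-4)·3^0 + (-3)·3^1 + (-2)·3^2 = -31.
  |p(3)| = 31.
Since all nonzero coefficients share the same sign, |p(3)| = 31 = M_tri(3); the triangle bound is attained at z = 3, so in fact M(r) = 31.

M_tri(3) = 31; |p(3)| = 31; equality at z=3: yes.


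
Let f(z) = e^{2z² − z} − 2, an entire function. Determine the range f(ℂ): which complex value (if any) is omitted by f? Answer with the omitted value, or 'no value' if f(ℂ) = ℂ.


Little Picard bounds the complement of f(ℂ) to at most one point.
The exponent g(z) = 2z² − z is a nonconstant polynomial, hence surjective onto ℂ. So e^{g(z)} takes every value in {e^w : w ∈ ℂ} = ℂ ∖ {0}. Adding -2 shifts the range to ℂ ∖ {-2}. f omits exactly -2.

Omitted value: -2.


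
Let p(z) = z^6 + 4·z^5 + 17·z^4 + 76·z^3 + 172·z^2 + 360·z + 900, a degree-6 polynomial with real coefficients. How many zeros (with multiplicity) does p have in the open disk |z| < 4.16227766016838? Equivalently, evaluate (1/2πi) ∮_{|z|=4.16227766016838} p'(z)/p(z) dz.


The zeros of p are: (1 + 3i), (1 - 3i), (0 + 3i), (0 - 3i), (-3 + 1i), (-3 - 1i).
Their magnitudes are: 3.162, 3.162, 3, 3, 3.162, 3.162.
Zeros with |z| < R = 4.16227766016838: (1 + 3i), (1 - 3i), (0 + 3i), (0 - 3i), (-3 + 1i), (-3 - 1i).
Count = 6.
By the argument principle, (1/2πi) ∮_{|z|=R} p'(z)/p(z) dz equals exactly this count.

Number of zeros inside |z| < 4.16227766016838: 6.


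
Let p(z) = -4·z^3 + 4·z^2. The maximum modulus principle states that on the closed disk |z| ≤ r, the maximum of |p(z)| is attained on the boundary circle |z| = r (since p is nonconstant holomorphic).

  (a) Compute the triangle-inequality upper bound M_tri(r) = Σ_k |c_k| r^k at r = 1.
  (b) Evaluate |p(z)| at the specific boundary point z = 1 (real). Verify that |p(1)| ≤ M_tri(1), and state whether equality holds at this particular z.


Coefficients: c_0 = 0, c_1 = 0, c_2 = 4, c_3 = -4. Radius r = 1.
Part (a). Triangle bound: M_tri(r) = Σ_k |c_k| r^k
  = |0|·1^0 + |0|·1^1 + |4|·1^2 + |-4|·1^3
  = 0 + 0 + 4 + 4 = 8.
This bounds M(r) := max_{|z|=r} |p(z)| from above; equality holds iff all terms c_k z^k can be made to align in phase at a single z on |z|=r.
Part (b). At z = 1 (real, on the circle |z| = r):
  p(1) = (0)·1^0 + (0)·1^1 + (4)·1^2 + (-4)·1^3 = 0.
  |p(1)| = 0.
Check: |p(1)| = 0 ≤ 8 = M_tri(1). ✓ Equality does not hold at z = 1 (the coefficients have mixed signs, so the terms do not all align in phase there).

M_tri(1) = 8; |p(1)| = 0; equality at z=1: no.


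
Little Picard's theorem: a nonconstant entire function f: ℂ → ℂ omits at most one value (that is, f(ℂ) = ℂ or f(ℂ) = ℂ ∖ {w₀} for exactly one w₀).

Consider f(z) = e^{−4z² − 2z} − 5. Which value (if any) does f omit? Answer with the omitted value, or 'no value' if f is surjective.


Little Picard bounds the complement of f(ℂ) to at most one point.
The exponent g(z) = −4z² − 2z is a nonconstant polynomial, hence surjective onto ℂ. So e^{g(z)} takes every value in {e^w : w ∈ ℂ} = ℂ ∖ {0}. Adding -5 shifts the range to ℂ ∖ {-5}. f omits exactly -5.

Omitted value: -5.


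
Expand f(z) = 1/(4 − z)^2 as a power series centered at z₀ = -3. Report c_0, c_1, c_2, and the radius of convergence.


Let w = z − z₀, so z = z₀ + w.
Then 4 − z = 4 − (z₀ + w) = (4 − z₀) − w = 7 − w.
f(z) = 1/(7 − w)^2 = (1/(7)^2) · (1 − w/(7))^{−2}.
By the binomial series (1−u)^{−2} = Σ_{n≥0} C(n+1, 1) u^n for |u|<1, with u = w/(7):
  c_n = C(n+1, 1) / (7)^(n+2).
  c_0 = 1/(7)^2 = 1/49.
  c_1 = 2/(7)^3 = 2/343.
  c_2 = 3/(7)^4 = 3/2401.
The series is valid for |w/d| < 1, i.e. |z − z₀| < |d|.
Radius of convergence: R = |4 − z₀| = |7| = 7 (distance from z₀ to the singularity z = 4).

c_0 = 1/49, c_1 = 2/343, c_2 = 3/2401; R = 7.


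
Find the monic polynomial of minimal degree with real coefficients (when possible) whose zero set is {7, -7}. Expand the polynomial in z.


The polynomial is p(z) = ∏_{α ∈ S} (z − α), where S = {7, -7}.
Expanding the product yields: p(z) = z^2 -49.
The resulting polynomial has degree 2 and real coefficients as required.

p(z) = z^2 -49.


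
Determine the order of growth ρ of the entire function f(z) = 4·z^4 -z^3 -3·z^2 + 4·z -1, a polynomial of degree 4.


|f(z)| ≤ Σ|c_k|·r^k = O(r^4) as r → ∞. Polynomial growth is O(e^{r^ε}) for every ε > 0 (since r^4/e^{r^ε} → 0), so ρ ≤ ε for all ε > 0, i.e. ρ = 0. Every nonconstant polynomial has order 0.
Therefore ρ = 0.

Order ρ = 0.


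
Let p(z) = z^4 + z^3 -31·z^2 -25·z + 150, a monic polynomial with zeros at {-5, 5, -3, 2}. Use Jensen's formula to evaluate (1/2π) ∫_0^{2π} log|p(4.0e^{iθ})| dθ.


Zeros: -5, -3, 2, 5; r = 4.0.
Inside |z| < r: -3, 2. Outside (|z| ≥ r): -5, 5.
p(0) = 150, so log|p(0)| = log(150) = 5.0106.
Apply Jensen: I(r) = log|p(0)| + Σ_k log(r/|z_k|), summed over zeros inside |z| < r.
  log(r/|z_k|) for z_k = -3: log(4.0/3) = 0.2877
  log(r/|z_k|) for z_k = 2: log(4.0/2) = 0.6931
  Outside zeros (-5, 5) contribute nothing to the Jensen sum.
Sum over inside zeros: 0.9808.
I(r) = log|p(0)| + (inside sum) = 5.0106 + 0.9808 = 5.9915.
Note: since some zeros are outside |z| ≤ r, the simplified n·log(r) form does NOT apply — only the inside zeros contribute.

I(r) ≈ 5.9915.


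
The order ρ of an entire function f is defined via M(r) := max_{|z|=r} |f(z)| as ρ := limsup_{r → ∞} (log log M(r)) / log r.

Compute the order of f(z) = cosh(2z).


cosh(w) is a linear combination of e^{iw} and e^{−iw} (or e^w, e^{−w} in the hyperbolic case), so |cosh(w)| ≤ e^{|w|}. With w = 2z, |w| ≤ 2|z| + 0 = 2r + 0 on |z| = r, giving M(r) ≤ e^{2r + 0}, so ρ ≤ 1. On a suitable ray (z = it for sin/cos; z = t for sinh/cosh, t real → ∞), |cosh(2z)| grows like e^{2|t|}/2, so ρ ≥ 1. Hence ρ = 1.
Therefore ρ = 1.

Order ρ = 1.


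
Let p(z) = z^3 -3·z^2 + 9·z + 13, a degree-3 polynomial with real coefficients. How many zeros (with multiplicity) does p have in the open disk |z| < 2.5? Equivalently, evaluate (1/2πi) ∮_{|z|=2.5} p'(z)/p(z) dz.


The zeros of p are: (2 + 3i), (2 - 3i), -1.
Their magnitudes are: 3.606, 3.606, 1.
Zeros with |z| < R = 2.5: -1.
Count = 1.
By the argument principle, (1/2πi) ∮_{|z|=R} p'(z)/p(z) dz equals exactly this count.

Number of zeros inside |z| < 2.5: 1.


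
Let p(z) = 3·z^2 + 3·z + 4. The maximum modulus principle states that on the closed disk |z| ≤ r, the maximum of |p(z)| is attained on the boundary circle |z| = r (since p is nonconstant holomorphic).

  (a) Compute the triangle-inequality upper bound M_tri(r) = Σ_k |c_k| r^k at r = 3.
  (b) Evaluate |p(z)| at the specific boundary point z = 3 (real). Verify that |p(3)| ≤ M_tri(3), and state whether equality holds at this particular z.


Coefficients: c_0 = 4, c_1 = 3, c_2 = 3. Radius r = 3.
Part (a). Triangle bound: M_tri(r) = Σ_k |c_k| r^k
  = |4|·3^0 + |3|·3^1 + |3|·3^2
  = 4 + 9 + 27 = 40.
This bounds M(r) := max_{|z|=r} |p(z)| from above; equality holds iff all terms c_k z^k can be made to align in phase at a single z on |z|=r.
Part (b). At z = 3 (real, on the circle |z| = r):
  p(3) = (4)·3^0 + (3)·3^1 + (3)·3^2 = 40.
  |p(3)| = 40.
Since all nonzero coefficients share the same sign, |p(3)| = 40 = M_tri(3); the triangle bound is attained at z = 3, so in fact M(r) = 40.

M_tri(3) = 40; |p(3)| = 40; equality at z=3: yes.


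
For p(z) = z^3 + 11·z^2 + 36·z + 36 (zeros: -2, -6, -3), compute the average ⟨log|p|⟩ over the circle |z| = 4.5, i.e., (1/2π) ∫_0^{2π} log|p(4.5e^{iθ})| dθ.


Zeros: -6, -3, -2; r = 4.5.
Inside |z| < r: -3, -2. Outside (|z| ≥ r): -6.
p(0) = 36, so log|p(0)| = log(36) = 3.5835.
Apply Jensen: I(r) = log|p(0)| + Σ_k log(r/|z_k|), summed over zeros inside |z| < r.
  log(r/|z_k|) for z_k = -2: log(4.5/2) = 0.8109
  log(r/|z_k|) for z_k = -3: log(4.5/3) = 0.4055
  Outside zeros (-6) contribute nothing to the Jensen sum.
Sum over inside zeros: 1.2164.
I(r) = log|p(0)| + (inside sum) = 3.5835 + 1.2164 = 4.7999.
Note: since some zeros are outside |z| ≤ r, the simplified n·log(r) form does NOT apply — only the inside zeros contribute.

I(r) ≈ 4.7999.


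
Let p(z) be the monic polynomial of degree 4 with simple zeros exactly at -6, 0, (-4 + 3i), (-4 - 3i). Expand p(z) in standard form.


The polynomial is p(z) = ∏_{α ∈ S} (z − α), where S = {-6, 0, (-4 + 3i), (-4 - 3i)}.
Expanding the product yields: p(z) = z^4 + 14·z^3 + 73·z^2 + 150·z.
Note conjugate pairs combine to real quadratics: (z − (-4+3i))(z − (-4−3i)) = z² + 8z + 25.
The resulting polynomial has degree 4 and real coefficients as required.

p(z) = z^4 + 14·z^3 + 73·z^2 + 150·z.


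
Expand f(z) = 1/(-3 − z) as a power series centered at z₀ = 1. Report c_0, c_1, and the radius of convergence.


Let w = z − z₀, so z = z₀ + w.
Then -3 − z = -3 − (z₀ + w) = (-3 − z₀) − w = -4 − w.
f(z) = 1/(-4 − w) = (1/(-4)) · 1/(1 − w/(-4)) = Σ_{n≥0} w^n / (-4)^(n+1).
So c_n = 1/(-4)^(n+1):
  c_0 = 1/(-4)^1 = -1/4.
  c_1 = 1/(-4)^2 = 1/16.
The series is valid for |w/d| < 1, i.e. |z − z₀| < |d|.
Radius of convergence: R = |-3 − z₀| = |-4| = 4 (distance from z₀ to the singularity z = -3).

c_0 = -1/4, c_1 = 1/16; R = 4.
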